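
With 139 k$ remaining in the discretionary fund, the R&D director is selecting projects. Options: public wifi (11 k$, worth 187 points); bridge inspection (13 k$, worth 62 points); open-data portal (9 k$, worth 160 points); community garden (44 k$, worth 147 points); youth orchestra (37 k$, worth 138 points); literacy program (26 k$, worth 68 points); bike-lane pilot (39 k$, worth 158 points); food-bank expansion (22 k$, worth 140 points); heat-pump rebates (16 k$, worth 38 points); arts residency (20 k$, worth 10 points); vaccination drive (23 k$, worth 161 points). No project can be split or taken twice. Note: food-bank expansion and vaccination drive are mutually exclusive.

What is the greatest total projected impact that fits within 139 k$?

Taking public wifi + bridge inspection + open-data portal + community garden + bike-lane pilot + vaccination drive: 139 k$ used, 875 in projected impact.
That's the maximum — no feasible swap from here does better than 875.

875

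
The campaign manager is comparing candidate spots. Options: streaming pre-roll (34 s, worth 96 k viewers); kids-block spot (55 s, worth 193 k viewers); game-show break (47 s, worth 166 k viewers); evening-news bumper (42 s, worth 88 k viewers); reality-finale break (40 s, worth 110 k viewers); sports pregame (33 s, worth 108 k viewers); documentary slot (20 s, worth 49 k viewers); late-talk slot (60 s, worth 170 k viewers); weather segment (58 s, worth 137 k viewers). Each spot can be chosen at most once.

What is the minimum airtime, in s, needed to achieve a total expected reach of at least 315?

100

Minimise s subject to total expected reach ≥ 315.
Taking game-show break + sports pregame + documentary slot gives 323 (≥ 315) for 100 s.
Any bundle with less than 100 s falls short of 315.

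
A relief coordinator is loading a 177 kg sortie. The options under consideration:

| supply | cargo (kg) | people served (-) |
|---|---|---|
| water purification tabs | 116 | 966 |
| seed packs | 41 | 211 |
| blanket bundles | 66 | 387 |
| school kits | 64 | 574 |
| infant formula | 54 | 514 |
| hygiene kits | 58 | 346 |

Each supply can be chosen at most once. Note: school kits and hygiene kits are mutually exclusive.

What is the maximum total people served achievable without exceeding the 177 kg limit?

1480

Density check — infant formula 9.52, school kits 8.97, water purification tabs 8.33 are the best per kg.
Taking water purification tabs + infant formula: 170 kg used, 1480 in people served.
No other feasible combination exceeds 1480.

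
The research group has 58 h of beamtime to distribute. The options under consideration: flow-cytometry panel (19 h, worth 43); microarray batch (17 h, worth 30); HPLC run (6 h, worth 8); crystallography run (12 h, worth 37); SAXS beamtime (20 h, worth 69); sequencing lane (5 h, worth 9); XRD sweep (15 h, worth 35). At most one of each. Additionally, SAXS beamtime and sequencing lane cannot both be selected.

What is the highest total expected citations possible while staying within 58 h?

157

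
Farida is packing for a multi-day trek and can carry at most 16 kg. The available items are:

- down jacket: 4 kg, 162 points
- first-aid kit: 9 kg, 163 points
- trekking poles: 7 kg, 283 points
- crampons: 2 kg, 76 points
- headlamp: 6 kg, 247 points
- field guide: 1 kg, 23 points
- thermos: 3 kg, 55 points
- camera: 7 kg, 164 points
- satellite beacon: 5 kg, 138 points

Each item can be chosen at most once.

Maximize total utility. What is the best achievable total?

629

A density-first pass picks down jacket + crampons + headlamp + field guide + thermos — 563 at 16 kg.
Dropping down jacket and thermos frees 7 kg; slotting in trekking poles (7 kg) lifts the total to 629 at 16 kg.
No other feasible combination exceeds 629.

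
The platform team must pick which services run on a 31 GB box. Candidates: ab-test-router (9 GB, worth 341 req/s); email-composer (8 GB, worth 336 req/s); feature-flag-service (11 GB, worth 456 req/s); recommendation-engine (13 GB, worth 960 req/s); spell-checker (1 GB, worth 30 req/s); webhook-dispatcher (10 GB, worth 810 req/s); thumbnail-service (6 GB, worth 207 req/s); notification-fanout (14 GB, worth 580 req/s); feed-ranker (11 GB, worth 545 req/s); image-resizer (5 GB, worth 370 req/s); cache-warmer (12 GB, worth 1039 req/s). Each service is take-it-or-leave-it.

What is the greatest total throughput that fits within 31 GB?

Taking the top-ratio services first gives spell-checker + webhook-dispatcher + image-resizer + cache-warmer for 2249 (28 GB).
Dropping webhook-dispatcher frees 10 GB; slotting in recommendation-engine (13 GB) lifts the total to 2399 at 31 GB.
That's the maximum — no swap from here does better than 2399.

2399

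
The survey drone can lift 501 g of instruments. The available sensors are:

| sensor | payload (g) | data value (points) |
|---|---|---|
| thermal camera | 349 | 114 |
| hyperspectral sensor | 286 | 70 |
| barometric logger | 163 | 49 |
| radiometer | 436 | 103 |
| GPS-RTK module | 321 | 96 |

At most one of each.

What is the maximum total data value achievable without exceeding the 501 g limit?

145

Taking the top-ratio sensors first gives thermal camera for 114 (349 g).
Replace thermal camera with barometric logger + GPS-RTK module: the trade gains 31 net, giving 145 at 484 g.
The closest alternative, hyperspectral sensor + barometric logger, reaches only 119.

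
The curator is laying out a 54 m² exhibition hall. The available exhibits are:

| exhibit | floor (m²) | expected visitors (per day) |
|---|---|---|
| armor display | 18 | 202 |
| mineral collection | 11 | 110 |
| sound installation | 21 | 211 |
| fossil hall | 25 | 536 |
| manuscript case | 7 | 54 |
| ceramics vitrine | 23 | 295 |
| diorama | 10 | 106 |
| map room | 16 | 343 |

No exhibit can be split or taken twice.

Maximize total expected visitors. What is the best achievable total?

Taking the top-ratio exhibits first gives fossil hall + diorama + map room for 985 (51 m²).
The 10 m² tied up in diorama is better spent on mineral collection — total rises to 989 (52 m²).
The closest alternative, fossil hall + diorama + map room, reaches only 985.

989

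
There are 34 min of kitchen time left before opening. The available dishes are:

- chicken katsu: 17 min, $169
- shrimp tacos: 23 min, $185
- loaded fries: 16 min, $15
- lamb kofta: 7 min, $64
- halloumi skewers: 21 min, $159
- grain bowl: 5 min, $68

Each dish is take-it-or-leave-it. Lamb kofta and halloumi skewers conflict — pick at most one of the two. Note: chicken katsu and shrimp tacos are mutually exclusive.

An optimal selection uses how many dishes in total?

3

The maximum profit within 34 min is 301.
chicken katsu + lamb kofta + grain bowl hits 301 at 29 min.
Any selection reaching 301 contains exactly 3 dishes.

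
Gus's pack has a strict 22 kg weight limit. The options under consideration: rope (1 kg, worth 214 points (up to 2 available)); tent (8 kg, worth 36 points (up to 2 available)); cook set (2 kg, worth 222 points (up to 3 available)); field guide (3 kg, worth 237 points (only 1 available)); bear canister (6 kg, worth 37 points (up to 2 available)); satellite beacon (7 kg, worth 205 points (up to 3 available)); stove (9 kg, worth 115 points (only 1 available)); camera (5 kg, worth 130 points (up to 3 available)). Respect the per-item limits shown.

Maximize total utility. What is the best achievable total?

Greedy by ratio would take 2×rope + 3×cook set + field guide + satellite beacon: 18 kg used, total 1536.
Dropping satellite beacon frees 7 kg; slotting in 2×camera (10 kg) lifts the total to 1591 at 21 kg.
Nothing else within 22 kg beats 1591.

1591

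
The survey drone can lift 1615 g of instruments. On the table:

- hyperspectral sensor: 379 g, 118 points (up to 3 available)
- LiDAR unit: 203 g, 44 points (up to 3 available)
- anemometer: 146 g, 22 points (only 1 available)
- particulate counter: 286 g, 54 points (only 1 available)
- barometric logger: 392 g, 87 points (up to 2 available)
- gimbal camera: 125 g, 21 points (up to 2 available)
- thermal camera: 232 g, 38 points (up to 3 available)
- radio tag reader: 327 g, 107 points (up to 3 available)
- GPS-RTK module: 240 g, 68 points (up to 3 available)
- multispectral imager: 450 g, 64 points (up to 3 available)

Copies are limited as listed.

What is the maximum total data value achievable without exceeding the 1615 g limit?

507

Ranking by ratio (data value/g): radio tag reader 0.33, hyperspectral sensor 0.31, GPS-RTK module 0.28, barometric logger 0.22.
Hyperspectral sensor + 3×radio tag reader + GPS-RTK module uses 1600 of the 1615 g and totals 507.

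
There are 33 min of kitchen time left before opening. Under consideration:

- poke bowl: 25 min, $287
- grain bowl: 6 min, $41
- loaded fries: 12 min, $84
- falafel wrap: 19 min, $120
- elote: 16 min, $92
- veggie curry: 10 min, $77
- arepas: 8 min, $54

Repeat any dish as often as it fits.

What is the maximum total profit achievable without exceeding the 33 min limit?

341

Filling by ratio: poke bowl + grain bowl for 328, with 2 min left unused.
The 6 min tied up in grain bowl is better spent on arepas — total rises to 341 (33 min).
That's the maximum — no swap from here does better than 341.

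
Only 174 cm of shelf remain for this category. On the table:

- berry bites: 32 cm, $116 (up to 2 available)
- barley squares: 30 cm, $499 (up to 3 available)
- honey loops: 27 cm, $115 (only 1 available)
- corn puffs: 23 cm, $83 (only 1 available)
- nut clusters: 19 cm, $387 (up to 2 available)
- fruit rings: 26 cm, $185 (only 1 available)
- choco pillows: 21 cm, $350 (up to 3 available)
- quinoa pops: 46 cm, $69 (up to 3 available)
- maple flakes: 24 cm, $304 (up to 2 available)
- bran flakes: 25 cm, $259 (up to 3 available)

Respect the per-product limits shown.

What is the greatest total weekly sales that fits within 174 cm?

2971

Greedy by ratio would take 2×barley squares + 2×nut clusters + 3×choco pillows: 161 cm used, total 2822.
Replace choco pillows with barley squares: the trade gains 149 net, giving 2971 at 170 cm.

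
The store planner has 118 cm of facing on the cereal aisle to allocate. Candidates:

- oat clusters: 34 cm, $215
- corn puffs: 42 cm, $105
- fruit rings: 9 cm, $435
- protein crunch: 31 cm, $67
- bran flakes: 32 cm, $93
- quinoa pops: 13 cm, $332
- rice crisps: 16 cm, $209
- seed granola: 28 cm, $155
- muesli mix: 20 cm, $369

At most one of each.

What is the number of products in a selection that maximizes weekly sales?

6

Best achievable weekly sales is 1593.
fruit rings + bran flakes + quinoa pops + rice crisps + seed granola + muesli mix hits 1593 at 118 cm.
Every optimal selection uses 6 products.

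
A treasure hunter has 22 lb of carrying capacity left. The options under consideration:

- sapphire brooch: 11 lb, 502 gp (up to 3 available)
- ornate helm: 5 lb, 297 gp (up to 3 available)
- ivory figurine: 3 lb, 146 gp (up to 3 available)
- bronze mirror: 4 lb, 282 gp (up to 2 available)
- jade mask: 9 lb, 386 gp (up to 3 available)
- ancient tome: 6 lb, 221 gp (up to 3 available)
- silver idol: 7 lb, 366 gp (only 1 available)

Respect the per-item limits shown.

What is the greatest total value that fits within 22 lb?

1319

Ranking by ratio (value/lb): bronze mirror 70.50, ornate helm 59.40, silver idol 52.29, ivory figurine 48.67.
The ratio heuristic lands on 2×ornate helm + ivory figurine + 2×bronze mirror (1304) but leaves 1 lb idle.
The 4 lb tied up in bronze mirror is better spent on ornate helm — total rises to 1319 (22 lb).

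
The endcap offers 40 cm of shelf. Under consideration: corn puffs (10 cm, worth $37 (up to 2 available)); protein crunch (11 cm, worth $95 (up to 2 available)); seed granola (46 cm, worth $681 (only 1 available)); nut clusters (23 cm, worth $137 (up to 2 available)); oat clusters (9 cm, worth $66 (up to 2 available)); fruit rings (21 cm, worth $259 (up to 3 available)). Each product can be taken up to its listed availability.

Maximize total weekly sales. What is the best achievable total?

391

By weekly sales per cm: seed granola 14.80, fruit rings 12.33, protein crunch 8.64, oat clusters 7.33 lead.
The ratio heuristic lands on protein crunch + fruit rings (354) but leaves 8 cm idle.
Replace protein crunch with 2×oat clusters: the trade gains 37 net, giving 391 at 39 cm.
Every other selection either busts 40 cm or exceeds an availability limit or fails to beat 391.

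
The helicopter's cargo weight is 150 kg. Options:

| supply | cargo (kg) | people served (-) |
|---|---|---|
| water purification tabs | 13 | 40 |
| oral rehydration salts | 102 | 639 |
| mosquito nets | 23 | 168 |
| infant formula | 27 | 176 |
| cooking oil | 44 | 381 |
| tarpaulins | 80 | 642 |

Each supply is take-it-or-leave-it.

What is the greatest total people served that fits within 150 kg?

1191

Density check — cooking oil 8.66, tarpaulins 8.03, mosquito nets 7.30, infant formula 6.52 are the best per kg.
The ratio ordering already packs tightly: mosquito nets + cooking oil + tarpaulins, 147 kg, 1191.
Nothing else within 150 kg beats 1191.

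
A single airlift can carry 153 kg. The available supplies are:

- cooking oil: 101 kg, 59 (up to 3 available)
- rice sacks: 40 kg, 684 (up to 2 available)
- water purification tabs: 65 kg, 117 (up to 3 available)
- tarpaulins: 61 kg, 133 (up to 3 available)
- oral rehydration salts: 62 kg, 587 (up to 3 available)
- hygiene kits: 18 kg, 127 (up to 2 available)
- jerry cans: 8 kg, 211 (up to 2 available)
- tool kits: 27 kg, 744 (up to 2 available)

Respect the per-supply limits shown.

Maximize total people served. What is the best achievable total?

By people served per kg: tool kits 27.56, jerry cans 26.38, rice sacks 17.10 lead.
2×rice sacks + 2×jerry cans + 2×tool kits uses 150 of the 153 kg and totals 3278.

3278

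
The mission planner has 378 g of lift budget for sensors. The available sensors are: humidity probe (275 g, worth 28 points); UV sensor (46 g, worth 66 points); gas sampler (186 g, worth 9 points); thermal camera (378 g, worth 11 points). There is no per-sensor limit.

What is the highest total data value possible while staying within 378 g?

528

Density check — UV sensor 1.43, humidity probe 0.10, gas sampler 0.05, thermal camera 0.03 are the best per g.
The ratio ordering already packs tightly: 8×UV sensor, 368 g, 528.
No other feasible combination exceeds 528.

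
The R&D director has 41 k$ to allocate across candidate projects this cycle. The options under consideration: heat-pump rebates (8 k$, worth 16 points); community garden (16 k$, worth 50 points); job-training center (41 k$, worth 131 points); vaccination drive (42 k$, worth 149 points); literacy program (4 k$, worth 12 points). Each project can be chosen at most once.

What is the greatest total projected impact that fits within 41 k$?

131

By projected impact per k$: vaccination drive 3.55, job-training center 3.20, community garden 3.12, literacy program 3.00 lead.
Job-training center uses 41 of the 41 k$ and totals 131.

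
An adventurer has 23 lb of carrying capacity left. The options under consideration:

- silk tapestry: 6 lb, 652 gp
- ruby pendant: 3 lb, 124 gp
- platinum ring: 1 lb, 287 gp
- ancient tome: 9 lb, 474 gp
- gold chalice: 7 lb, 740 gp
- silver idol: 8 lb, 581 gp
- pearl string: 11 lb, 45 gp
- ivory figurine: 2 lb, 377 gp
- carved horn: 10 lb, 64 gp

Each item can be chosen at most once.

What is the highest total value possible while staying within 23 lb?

2350

Greedy by ratio would take silk tapestry + ruby pendant + platinum ring + gold chalice + ivory figurine: 19 lb used, total 2180.
Replace ruby pendant and platinum ring with silver idol: the trade gains 170 net, giving 2350 at 23 lb.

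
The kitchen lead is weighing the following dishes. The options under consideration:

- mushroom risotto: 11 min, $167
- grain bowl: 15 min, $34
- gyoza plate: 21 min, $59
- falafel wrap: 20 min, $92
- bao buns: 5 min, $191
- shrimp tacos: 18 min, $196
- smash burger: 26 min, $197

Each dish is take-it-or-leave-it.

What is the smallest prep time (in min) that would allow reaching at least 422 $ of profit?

34

Look for the lowest-prep combination reaching 422.
Taking mushroom risotto + bao buns + shrimp tacos gives 554 (≥ 422) for 34 min.
No combination under 34 min hits 422.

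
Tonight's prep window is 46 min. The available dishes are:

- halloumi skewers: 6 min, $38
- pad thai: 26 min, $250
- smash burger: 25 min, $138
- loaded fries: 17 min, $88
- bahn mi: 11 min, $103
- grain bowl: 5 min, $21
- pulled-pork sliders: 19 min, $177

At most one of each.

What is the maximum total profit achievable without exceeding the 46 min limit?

Filling by ratio: halloumi skewers + pad thai + bahn mi for 391, with 3 min left unused.
Replace halloumi skewers and bahn mi with pulled-pork sliders: the trade gains 36 net, giving 427 at 45 min.
Nothing else within 46 min beats 427.

427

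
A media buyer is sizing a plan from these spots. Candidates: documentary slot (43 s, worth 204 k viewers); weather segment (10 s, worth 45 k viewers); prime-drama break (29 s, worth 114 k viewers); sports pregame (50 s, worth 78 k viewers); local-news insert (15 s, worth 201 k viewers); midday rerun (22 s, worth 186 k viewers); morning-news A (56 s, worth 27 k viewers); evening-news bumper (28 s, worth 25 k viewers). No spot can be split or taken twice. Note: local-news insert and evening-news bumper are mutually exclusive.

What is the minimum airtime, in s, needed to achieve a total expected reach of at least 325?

37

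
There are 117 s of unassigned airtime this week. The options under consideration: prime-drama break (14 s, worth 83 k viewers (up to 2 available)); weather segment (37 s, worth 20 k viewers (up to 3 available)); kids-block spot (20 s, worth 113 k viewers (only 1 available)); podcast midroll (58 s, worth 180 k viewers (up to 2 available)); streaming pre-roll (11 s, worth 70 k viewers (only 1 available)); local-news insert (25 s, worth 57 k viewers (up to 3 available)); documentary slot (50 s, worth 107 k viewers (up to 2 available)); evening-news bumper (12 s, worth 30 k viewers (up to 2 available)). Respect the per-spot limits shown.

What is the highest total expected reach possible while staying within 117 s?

529

Ranking by ratio (expected reach/s): streaming pre-roll 6.36, prime-drama break 5.93, kids-block spot 5.65.
2×prime-drama break + kids-block spot + podcast midroll + streaming pre-roll uses 117 of the 117 s and totals 529.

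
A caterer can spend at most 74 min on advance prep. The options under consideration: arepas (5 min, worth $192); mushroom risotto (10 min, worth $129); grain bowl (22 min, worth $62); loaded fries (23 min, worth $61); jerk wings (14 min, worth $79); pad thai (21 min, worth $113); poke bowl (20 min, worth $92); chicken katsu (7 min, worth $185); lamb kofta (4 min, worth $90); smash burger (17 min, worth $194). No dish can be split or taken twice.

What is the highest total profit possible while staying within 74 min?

903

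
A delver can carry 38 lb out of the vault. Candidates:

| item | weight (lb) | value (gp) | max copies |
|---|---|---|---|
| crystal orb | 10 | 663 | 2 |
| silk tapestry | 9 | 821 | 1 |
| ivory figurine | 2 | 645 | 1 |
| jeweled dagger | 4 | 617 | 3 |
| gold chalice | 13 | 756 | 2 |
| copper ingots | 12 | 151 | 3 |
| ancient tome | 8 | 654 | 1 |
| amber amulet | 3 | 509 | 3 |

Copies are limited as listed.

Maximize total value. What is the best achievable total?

A density-first pass picks silk tapestry + ivory figurine + 3×jeweled dagger + 3×amber amulet — 4844 at 32 lb.
Replace amber amulet with ancient tome: the trade gains 145 net, giving 4989 at 37 lb.

4989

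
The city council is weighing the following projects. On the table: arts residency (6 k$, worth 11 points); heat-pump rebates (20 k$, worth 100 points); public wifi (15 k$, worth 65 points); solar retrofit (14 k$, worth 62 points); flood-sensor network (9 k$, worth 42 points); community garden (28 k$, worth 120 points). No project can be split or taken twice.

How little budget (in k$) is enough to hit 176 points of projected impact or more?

Need the lightest bundle worth ≥ 176.
Taking arts residency + heat-pump rebates + public wifi gives 176 (≥ 176) for 41 k$.
No combination under 41 k$ hits 176.

41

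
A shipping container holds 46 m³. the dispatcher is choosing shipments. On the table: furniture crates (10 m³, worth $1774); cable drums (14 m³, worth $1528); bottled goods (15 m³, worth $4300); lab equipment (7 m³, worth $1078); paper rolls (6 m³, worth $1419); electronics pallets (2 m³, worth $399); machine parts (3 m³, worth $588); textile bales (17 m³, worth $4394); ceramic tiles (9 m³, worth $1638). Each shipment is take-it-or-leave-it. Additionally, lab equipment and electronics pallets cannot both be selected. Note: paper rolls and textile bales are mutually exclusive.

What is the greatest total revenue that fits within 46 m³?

11319

Taking bottled goods + electronics pallets + machine parts + textile bales + ceramic tiles: 46 m³ used, 11319 in revenue.
No other feasible combination exceeds 11319.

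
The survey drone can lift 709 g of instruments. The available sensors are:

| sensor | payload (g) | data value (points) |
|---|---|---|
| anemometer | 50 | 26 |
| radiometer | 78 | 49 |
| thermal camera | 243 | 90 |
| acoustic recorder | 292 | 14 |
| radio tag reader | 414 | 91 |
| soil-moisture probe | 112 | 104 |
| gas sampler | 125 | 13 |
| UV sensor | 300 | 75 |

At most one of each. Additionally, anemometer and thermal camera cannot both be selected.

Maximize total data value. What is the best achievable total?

270

Best packing: anemometer + radiometer + radio tag reader + soil-moisture probe — 654 g, 270 total.
Every other selection either busts 709 g or breaks a pairing rule or fails to beat 270.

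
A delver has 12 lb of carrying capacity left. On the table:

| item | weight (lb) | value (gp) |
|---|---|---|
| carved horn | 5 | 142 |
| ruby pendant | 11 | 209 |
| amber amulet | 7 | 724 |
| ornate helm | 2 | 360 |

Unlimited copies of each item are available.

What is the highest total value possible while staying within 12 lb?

2160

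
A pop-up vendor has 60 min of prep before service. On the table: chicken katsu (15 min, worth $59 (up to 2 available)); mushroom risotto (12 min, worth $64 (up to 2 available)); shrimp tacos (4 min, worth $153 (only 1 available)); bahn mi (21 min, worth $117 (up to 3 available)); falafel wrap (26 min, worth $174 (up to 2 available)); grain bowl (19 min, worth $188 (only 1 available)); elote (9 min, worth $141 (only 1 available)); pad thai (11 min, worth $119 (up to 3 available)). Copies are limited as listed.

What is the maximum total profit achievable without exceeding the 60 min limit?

720

Ranking by ratio (profit/min): shrimp tacos 38.25, elote 15.67, pad thai 10.82, grain bowl 9.89.
Taking the top-ratio dishes first gives mushroom risotto + shrimp tacos + elote + 3×pad thai for 715 (58 min).
The 23 min tied up in mushroom risotto and pad thai is better spent on grain bowl — total rises to 720 (54 min).
Nothing else within 60 min beats 720.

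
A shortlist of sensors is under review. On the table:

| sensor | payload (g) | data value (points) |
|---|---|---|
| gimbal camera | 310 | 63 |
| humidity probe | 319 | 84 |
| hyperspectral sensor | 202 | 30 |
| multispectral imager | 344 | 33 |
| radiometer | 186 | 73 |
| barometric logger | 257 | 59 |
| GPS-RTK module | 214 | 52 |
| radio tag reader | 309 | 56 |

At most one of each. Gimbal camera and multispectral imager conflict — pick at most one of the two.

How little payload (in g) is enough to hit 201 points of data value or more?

Look for the lowest-payload combination reaching 201.
Taking humidity probe + radiometer + GPS-RTK module gives 209 (≥ 201) for 719 g.
No combination under 719 g hits 201.

719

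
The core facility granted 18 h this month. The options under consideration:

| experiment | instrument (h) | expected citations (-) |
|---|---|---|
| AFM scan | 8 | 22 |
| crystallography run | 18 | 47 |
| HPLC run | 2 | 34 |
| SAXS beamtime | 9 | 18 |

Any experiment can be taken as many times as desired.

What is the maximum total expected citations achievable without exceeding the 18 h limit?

By expected citations per h: HPLC run 17.00, AFM scan 2.75, crystallography run 2.61, SAXS beamtime 2.00 lead.
9×HPLC run uses 18 of the 18 h and totals 306.
Nothing else within 18 h beats 306.

306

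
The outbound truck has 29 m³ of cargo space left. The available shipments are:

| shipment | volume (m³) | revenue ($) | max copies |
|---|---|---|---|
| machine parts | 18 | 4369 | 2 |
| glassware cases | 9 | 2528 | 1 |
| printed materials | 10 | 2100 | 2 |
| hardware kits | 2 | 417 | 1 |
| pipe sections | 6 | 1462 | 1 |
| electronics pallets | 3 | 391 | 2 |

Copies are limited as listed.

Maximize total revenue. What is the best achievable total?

7314

Ranking by ratio (revenue/m³): glassware cases 280.89, pipe sections 243.67, machine parts 242.72.
The ratio heuristic lands on glassware cases + printed materials + hardware kits + pipe sections (6507) but leaves 2 m³ idle.
Dropping printed materials and pipe sections frees 16 m³; slotting in machine parts (18 m³) lifts the total to 7314 at 29 m³.
No other feasible combination exceeds 7314.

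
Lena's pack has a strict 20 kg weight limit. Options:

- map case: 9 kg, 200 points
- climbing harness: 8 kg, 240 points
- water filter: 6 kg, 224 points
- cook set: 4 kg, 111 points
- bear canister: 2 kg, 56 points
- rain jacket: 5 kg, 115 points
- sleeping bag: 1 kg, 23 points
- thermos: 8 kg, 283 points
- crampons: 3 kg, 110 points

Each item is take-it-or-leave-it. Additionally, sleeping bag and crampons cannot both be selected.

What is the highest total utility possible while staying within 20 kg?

674

Water filter + cook set + bear canister + thermos uses 20 of the 20 kg and totals 674.
No other feasible combination exceeds 674.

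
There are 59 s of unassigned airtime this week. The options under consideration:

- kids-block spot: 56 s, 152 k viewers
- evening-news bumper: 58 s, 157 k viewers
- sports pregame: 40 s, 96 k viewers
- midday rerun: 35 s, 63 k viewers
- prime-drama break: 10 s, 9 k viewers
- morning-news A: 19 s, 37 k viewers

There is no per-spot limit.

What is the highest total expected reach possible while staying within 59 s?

157

Taking the top-ratio spots first gives kids-block spot for 152 (56 s).
Dropping kids-block spot frees 56 s; slotting in evening-news bumper (58 s) lifts the total to 157 at 58 s.
No other feasible combination exceeds 157.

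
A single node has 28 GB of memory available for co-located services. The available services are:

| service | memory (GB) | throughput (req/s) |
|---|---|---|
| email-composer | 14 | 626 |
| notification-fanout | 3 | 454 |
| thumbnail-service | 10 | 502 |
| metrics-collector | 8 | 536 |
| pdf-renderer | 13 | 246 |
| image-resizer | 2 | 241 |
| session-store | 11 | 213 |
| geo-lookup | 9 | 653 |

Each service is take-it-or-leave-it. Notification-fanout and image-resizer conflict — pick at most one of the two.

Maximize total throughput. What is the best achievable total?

1733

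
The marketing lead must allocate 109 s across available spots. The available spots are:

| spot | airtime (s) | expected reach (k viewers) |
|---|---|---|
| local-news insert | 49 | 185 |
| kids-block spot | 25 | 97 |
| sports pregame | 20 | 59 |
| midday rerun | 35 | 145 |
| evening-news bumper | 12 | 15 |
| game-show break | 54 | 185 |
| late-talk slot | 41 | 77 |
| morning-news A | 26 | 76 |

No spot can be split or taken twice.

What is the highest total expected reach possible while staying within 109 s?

427

By expected reach per s: midday rerun 4.14, kids-block spot 3.88, local-news insert 3.78, game-show break 3.43 lead.
Taking local-news insert + kids-block spot + midday rerun: 109 s used, 427 in expected reach.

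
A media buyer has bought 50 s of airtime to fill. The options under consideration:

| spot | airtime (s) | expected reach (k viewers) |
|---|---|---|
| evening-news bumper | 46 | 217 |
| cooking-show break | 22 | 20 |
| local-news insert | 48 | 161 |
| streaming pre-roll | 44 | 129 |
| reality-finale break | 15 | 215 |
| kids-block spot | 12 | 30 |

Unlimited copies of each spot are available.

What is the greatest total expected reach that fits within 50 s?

645

The ratio ordering already packs tightly: 3×reality-finale break, 45 s, 645.
That's the maximum — no swap from here does better than 645.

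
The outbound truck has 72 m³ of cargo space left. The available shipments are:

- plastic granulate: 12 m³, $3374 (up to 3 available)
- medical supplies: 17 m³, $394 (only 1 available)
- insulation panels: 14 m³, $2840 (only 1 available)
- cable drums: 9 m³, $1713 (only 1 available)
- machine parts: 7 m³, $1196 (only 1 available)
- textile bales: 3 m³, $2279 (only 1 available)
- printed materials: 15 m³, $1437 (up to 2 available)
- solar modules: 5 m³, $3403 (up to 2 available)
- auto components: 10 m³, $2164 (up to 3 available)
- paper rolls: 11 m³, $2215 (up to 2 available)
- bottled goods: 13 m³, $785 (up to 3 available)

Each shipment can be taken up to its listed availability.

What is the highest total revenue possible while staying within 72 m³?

23760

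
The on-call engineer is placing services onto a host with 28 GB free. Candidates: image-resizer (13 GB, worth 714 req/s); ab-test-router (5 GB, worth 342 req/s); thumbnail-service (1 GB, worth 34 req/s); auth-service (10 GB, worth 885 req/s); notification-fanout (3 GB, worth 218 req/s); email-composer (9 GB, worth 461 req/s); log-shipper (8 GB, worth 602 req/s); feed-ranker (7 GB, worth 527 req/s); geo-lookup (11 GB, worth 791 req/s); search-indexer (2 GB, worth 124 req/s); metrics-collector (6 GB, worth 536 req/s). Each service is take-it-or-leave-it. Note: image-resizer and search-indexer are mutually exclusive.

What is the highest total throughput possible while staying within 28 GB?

2290

By throughput per GB: metrics-collector 89.33, auth-service 88.50, feed-ranker 75.29 lead.
Best packing: ab-test-router + auth-service + feed-ranker + metrics-collector — 28 GB, 2290 total.
That's the maximum — no feasible swap from here does better than 2290.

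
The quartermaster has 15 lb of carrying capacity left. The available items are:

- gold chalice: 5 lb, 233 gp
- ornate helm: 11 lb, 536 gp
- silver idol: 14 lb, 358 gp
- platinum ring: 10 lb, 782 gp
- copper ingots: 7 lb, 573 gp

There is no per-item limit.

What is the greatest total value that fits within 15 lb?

Ranking by ratio (value/lb): copper ingots 81.86, platinum ring 78.20, ornate helm 48.73.
Taking 2×copper ingots: 14 lb used, 1146 in value.

1146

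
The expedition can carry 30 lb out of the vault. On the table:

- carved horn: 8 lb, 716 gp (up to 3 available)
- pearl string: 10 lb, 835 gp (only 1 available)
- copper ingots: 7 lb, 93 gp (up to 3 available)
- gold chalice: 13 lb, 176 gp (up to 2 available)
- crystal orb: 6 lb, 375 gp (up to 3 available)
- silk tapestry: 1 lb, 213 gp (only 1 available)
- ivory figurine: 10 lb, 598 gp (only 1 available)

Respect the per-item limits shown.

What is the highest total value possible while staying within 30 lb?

2523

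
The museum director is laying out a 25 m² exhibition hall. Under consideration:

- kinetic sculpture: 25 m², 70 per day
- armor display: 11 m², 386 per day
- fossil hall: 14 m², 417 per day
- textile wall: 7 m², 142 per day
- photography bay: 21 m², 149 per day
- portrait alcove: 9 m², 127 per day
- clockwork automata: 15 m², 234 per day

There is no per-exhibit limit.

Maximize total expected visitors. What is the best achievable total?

By expected visitors per m²: armor display 35.09, fossil hall 29.79, textile wall 20.29, clockwork automata 15.60 lead.
Greedy by ratio would take 2×armor display: 22 m² used, total 772.
Dropping armor display frees 11 m²; slotting in fossil hall (14 m²) lifts the total to 803 at 25 m².
That's the maximum — no swap from here does better than 803.

803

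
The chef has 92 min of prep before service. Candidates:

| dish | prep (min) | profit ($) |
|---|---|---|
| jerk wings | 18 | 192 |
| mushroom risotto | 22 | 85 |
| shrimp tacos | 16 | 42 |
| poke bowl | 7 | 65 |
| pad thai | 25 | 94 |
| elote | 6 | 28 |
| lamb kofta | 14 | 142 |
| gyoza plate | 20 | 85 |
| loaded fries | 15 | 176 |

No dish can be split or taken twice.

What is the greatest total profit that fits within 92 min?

702

The ratio heuristic lands on jerk wings + poke bowl + elote + lamb kofta + gyoza plate + loaded fries (688) but leaves 12 min idle.
Replace elote and gyoza plate with mushroom risotto + shrimp tacos: the trade gains 14 net, giving 702 at 92 min.
Jerk wings + shrimp tacos + poke bowl + lamb kofta + gyoza plate + loaded fries (90 min) also reaches 702 — a tie, but nothing goes higher.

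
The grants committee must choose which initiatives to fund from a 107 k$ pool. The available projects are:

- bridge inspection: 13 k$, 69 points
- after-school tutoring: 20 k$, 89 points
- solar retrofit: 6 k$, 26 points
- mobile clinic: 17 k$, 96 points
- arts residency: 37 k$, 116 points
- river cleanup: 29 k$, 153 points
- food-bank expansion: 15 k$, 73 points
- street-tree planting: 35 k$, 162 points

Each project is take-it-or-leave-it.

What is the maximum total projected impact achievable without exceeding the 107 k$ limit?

526

By projected impact per k$: mobile clinic 5.65, bridge inspection 5.31, river cleanup 5.28 lead.
Filling by ratio: bridge inspection + after-school tutoring + solar retrofit + mobile clinic + river cleanup + food-bank expansion for 506, with 7 k$ left unused.
The 28 k$ tied up in bridge inspection and food-bank expansion is better spent on street-tree planting — total rises to 526 (107 k$).
Next best is bridge inspection + after-school tutoring + solar retrofit + mobile clinic + food-bank expansion + street-tree planting at 515 (106 k$) — short by 11.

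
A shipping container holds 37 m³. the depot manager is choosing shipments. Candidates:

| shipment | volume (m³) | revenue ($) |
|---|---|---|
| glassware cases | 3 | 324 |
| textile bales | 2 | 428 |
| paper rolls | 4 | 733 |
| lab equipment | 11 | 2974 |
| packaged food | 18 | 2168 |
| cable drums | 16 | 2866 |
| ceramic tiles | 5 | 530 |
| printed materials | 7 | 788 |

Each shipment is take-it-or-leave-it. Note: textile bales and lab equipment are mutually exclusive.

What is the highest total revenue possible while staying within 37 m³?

7103

Paper rolls + lab equipment + cable drums + ceramic tiles uses 36 of the 37 m³ and totals 7103.
Next best is glassware cases + lab equipment + cable drums + printed materials at 6952 (37 m³) — short by 151.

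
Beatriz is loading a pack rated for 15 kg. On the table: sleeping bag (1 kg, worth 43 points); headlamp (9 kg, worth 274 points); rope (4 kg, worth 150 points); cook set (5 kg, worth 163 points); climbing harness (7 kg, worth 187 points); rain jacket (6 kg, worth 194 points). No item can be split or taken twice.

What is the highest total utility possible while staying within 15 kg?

507

By utility per kg: sleeping bag 43.00, rope 37.50, cook set 32.60, rain jacket 32.33 lead.
The ratio heuristic lands on sleeping bag + rope + cook set (356) but leaves 5 kg idle.
The 1 kg tied up in sleeping bag is better spent on rain jacket — total rises to 507 (15 kg).
Nothing else within 15 kg beats 507.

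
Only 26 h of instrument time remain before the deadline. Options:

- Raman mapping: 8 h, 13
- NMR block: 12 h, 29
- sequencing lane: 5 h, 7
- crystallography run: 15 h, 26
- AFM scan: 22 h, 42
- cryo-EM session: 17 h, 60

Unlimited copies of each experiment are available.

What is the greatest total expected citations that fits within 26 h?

73

By expected citations per h: cryo-EM session 3.53, NMR block 2.42, AFM scan 1.91, crystallography run 1.73 lead.
Best packing: Raman mapping + cryo-EM session — 25 h, 73 total.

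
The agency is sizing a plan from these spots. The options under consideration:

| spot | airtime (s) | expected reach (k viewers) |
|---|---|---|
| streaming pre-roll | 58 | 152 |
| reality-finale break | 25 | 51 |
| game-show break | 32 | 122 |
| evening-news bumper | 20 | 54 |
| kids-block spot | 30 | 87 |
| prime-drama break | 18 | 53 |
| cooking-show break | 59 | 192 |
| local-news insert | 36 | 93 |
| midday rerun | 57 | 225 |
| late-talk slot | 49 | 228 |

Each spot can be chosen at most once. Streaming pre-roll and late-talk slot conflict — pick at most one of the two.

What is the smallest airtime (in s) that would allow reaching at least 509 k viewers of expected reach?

136

Need the lightest bundle worth ≥ 509.
kids-block spot + midday rerun + late-talk slot reaches 540 using 136 s.
Below 136 s the best achievable stays under 509.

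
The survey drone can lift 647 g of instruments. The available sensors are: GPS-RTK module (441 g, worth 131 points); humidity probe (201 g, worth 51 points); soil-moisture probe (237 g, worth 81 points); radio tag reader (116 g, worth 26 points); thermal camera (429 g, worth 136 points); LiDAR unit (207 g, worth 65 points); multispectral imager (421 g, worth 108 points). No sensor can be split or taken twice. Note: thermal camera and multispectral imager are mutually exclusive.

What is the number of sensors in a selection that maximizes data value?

2

Best achievable data value is 201.
thermal camera + LiDAR unit hits 201 at 636 g.
Every optimal selection uses 2 sensors.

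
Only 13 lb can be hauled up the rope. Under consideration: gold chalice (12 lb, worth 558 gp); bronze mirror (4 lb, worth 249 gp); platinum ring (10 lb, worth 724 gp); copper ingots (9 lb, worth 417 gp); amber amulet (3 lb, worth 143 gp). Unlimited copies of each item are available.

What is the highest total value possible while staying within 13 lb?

867

Density check — platinum ring 72.40, bronze mirror 62.25, amber amulet 47.67 are the best per lb.
Platinum ring + amber amulet uses 13 of the 13 lb and totals 867.
That's the maximum — no swap from here does better than 867.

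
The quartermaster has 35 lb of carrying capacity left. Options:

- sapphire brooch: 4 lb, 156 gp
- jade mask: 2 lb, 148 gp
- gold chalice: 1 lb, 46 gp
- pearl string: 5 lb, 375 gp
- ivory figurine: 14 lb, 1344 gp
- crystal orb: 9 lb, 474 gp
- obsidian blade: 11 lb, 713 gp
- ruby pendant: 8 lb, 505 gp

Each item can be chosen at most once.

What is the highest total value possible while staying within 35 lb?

2710

Ranking by ratio (value/lb): ivory figurine 96.00, pearl string 75.00, jade mask 74.00, obsidian blade 64.82.
A density-first pass picks jade mask + gold chalice + pearl string + ivory figurine + obsidian blade — 2626 at 33 lb.
The 6 lb tied up in gold chalice and pearl string is better spent on ruby pendant — total rises to 2710 (35 lb).
Next best is sapphire brooch + gold chalice + pearl string + ivory figurine + obsidian blade at 2634 (35 lb) — short by 76.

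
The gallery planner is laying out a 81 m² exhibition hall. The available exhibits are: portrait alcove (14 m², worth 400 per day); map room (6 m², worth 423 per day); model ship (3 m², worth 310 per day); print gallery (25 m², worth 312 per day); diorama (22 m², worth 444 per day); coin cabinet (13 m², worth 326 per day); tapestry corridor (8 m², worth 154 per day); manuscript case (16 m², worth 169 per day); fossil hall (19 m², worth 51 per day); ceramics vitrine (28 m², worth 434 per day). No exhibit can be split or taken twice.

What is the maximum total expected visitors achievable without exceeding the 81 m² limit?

Filling by ratio: portrait alcove + map room + model ship + diorama + coin cabinet + tapestry corridor for 2057, with 15 m² left unused.
Dropping coin cabinet frees 13 m²; slotting in ceramics vitrine (28 m²) lifts the total to 2165 at 81 m².
No other feasible combination exceeds 2165.

2165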